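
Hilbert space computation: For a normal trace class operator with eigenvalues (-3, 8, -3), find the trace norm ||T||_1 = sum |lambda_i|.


For a normal operator, singular values equal |eigenvalues|.
Trace norm = sum |lambda_i| = 3 + 8 + 3
= 14

14


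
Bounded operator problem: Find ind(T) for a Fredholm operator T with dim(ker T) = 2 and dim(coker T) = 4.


The Fredholm index is defined as ind(T) = dim(ker T) - dim(coker T)
= 2 - 4
= -2

-2


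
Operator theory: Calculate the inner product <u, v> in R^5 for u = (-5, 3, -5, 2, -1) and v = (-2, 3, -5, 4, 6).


Computing the standard inner product <u, v> = sum u_i * v_i
= -5*-2 + 3*3 + -5*-5 + 2*4 + -1*6
= 10 + 9 + 25 + 8 + -6
= 46

46


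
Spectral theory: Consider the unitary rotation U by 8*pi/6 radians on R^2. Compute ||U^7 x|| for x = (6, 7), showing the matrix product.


U is a rotation by theta = 8*pi/6
U^7 = rotation by 7*theta = 56*pi/6 = 8*pi/6 (mod 2*pi)
cos(8*pi/6) = -0.5000, sin(8*pi/6) = -0.8660
U^7 x = (-0.5000 * 6 - -0.8660 * 7, -0.8660 * 6 + -0.5000 * 7)
= (3.0622, -8.6962)
||U^7 x|| = sqrt(3.0622^2 + (-8.6962)^2) = sqrt(85.0000) = 9.2195

9.2195


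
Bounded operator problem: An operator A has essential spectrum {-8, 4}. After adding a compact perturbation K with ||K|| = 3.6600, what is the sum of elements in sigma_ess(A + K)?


By Weyl's theorem, the essential spectrum is invariant under compact perturbations.
sigma_ess(A + K) = sigma_ess(A) = {-8, 4}
Sum = -8 + 4 = -4

-4


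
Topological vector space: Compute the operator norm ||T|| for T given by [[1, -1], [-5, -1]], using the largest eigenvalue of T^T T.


A^T A = [[26, 4], [4, 2]]
trace(A^T A) = 28, det(A^T A) = 36
discriminant = 28^2 - 4*36 = 640
Largest eigenvalue of A^T A = (trace + sqrt(disc))/2 = 26.6491
||T|| = sqrt(26.6491) = 5.1623

5.1623


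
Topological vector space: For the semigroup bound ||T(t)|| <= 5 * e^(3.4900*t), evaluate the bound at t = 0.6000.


||T(0.6000)|| <= 5 * exp(3.4900 * 0.6000)
= 5 * exp(2.0940)
= 5 * 8.1173
= 40.5866

40.5866


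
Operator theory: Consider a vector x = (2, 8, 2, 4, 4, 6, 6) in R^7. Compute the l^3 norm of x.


The l^3 norm = (sum |x_i|^3)^(1/3)
Sum of 3th powers = 8 + 512 + 8 + 64 + 64 + 216 + 216 = 1088
||x||_3 = (1088)^(1/3) = 10.2851

10.2851


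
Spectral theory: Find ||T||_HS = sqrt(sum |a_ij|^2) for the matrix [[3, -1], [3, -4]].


The Hilbert-Schmidt norm is sqrt(sum of squares of all entries).
Sum of squares = 3^2 + (-1)^2 + 3^2 + (-4)^2
= 9 + 1 + 9 + 16 = 35
||T||_HS = sqrt(35) = 5.9161

5.9161


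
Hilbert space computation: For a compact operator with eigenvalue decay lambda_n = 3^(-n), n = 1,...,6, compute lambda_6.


The eigenvalue formula gives lambda_6 = 1/3^6
= 1/729
= 0.0014

0.0014


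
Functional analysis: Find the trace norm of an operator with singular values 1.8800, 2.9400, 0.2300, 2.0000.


The nuclear norm is the sum of all singular values.
||T||_1 = 1.8800 + 2.9400 + 0.2300 + 2.0000
= 7.0500

7.0500


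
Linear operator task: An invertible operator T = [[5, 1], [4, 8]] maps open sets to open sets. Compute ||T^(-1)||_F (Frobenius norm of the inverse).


det(T) = 5*8 - 1*4 = 36
T^(-1) = (1/36) * [[8, -1], [-4, 5]] = [[0.2222, -0.0278], [-0.1111, 0.1389]]
||T^(-1)||_F^2 = 0.2222^2 + (-0.0278)^2 + (-0.1111)^2 + 0.1389^2 = 0.0818
||T^(-1)||_F = sqrt(0.0818) = 0.2860

0.2860


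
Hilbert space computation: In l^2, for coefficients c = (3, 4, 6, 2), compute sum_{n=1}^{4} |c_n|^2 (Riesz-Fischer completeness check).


sum |c_n|^2 = 3^2 + 4^2 + 6^2 + 2^2
= 9 + 16 + 36 + 4
= 65

65


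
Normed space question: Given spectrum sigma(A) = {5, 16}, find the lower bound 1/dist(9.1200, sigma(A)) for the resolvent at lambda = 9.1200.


dist(9.1200, {5, 16}) = min(|9.1200 - 5|, |9.1200 - 16|)
= min(4.1200, 6.8800) = 4.1200
Resolvent bound = 1/4.1200 = 0.2427

0.2427


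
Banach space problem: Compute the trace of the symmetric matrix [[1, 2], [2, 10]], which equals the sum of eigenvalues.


For a self-adjoint (symmetric) matrix, the eigenvalues are real.
The sum of eigenvalues equals the trace of the matrix.
trace = 1 + 10 = 11

11


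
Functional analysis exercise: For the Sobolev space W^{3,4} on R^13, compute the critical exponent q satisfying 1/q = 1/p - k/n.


Using the Sobolev embedding formula: 1/q = 1/p - k/n
1/q = 1/4 - 3/13 = 1/52
q = 1/(1/52) = 52

52.0000


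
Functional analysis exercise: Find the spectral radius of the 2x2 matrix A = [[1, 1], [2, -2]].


For a 2x2 matrix, eigenvalues satisfy lambda^2 - (trace)*lambda + det = 0
trace = 1 + -2 = -1
det = 1*-2 - 1*2 = -4
discriminant = (-1)^2 - 4*(-4) = 17
spectral radius = max |eigenvalue| = 2.5616

2.5616


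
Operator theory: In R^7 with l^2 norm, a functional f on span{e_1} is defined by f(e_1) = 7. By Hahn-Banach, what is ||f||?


The norm of f is given by ||f|| = sup_{||x||=1} |f(x)|.
On span{e_1}, ||e_1|| = 1, so ||f|| = |f(e_1)| / ||e_1||
= |7| / 1 = 7.0000

7.0000


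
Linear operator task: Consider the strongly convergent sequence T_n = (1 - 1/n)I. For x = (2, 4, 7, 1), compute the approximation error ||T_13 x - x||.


T_13 x - x = (1 - 1/13)x - x = -x/13
||x|| = sqrt(70) = 8.3666
||T_13 x - x|| = ||x||/13 = 8.3666/13 = 0.6436

0.6436


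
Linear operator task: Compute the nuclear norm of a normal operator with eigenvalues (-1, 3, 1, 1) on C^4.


For a normal operator, singular values equal |eigenvalues|.
Trace norm = sum |lambda_i| = 1 + 3 + 1 + 1
= 6

6


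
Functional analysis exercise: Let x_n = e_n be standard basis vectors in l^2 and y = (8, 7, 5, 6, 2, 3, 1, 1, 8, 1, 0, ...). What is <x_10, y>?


x_10 = e_10 is the standard basis vector with 1 in position 10.
<x_10, y> = y_10 = 1
As n -> infinity, <x_n, y> -> 0, confirming weak convergence of (x_n) to 0.

1


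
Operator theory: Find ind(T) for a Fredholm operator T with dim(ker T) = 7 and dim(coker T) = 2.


The Fredholm index is defined as ind(T) = dim(ker T) - dim(coker T)
= 7 - 2
= 5

5


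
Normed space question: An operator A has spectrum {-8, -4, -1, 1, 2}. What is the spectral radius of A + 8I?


Spectrum of A + 8I = {0, 4, 7, 9, 10}
Spectral radius = max |lambda| over the shifted spectrum
= max(0, 4, 7, 9, 10) = 10

10


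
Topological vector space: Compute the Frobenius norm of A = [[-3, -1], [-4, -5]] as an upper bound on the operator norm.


||A||_F^2 = sum a_ij^2
= (-3)^2 + (-1)^2 + (-4)^2 + (-5)^2
= 9 + 1 + 16 + 25 = 51
||A||_F = sqrt(51) = 7.1414

7.1414


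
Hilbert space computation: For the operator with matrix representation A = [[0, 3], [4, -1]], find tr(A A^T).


trace(A * A^T) = sum of squares of all entries
= 0^2 + 3^2 + 4^2 + (-1)^2
= 0 + 9 + 16 + 1
= 26

26


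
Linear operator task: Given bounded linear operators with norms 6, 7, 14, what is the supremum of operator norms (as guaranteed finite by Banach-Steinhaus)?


By the Uniform Boundedness Principle, the supremum of norms is finite.
sup_k ||T_k|| = max(6, 7, 14) = 14

14


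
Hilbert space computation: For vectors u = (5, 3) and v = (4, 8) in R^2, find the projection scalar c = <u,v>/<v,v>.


Computing <u,v> = 5*4 + 3*8 = 44
Computing <v,v> = 4^2 + 8^2 = 80
Projection coefficient = 44/80 = 0.5500

0.5500


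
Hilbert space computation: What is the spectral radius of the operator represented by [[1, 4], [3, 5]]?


For a 2x2 matrix, eigenvalues satisfy lambda^2 - (trace)*lambda + det = 0
trace = 1 + 5 = 6
det = 1*5 - 4*3 = -7
discriminant = 6^2 - 4*(-7) = 64
spectral radius = max |eigenvalue| = 7.0000

7.0000


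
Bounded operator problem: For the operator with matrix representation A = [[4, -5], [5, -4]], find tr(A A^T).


trace(A * A^T) = sum of squares of all entries
= 4^2 + (-5)^2 + 5^2 + (-4)^2
= 16 + 25 + 25 + 16
= 82

82


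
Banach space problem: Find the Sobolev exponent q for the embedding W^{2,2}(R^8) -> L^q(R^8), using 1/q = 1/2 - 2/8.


Using the Sobolev embedding formula: 1/q = 1/p - k/n
1/q = 1/2 - 2/8 = 1/4
q = 1/(1/4) = 4

4.0000


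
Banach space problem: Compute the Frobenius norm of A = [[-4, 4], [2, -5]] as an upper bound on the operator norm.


||A||_F^2 = sum a_ij^2
= (-4)^2 + 4^2 + 2^2 + (-5)^2
= 16 + 16 + 4 + 25 = 61
||A||_F = sqrt(61) = 7.8102

7.8102


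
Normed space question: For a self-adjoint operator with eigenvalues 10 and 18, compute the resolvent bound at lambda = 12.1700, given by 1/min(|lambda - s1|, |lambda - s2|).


dist(12.1700, {10, 18}) = min(|12.1700 - 10|, |12.1700 - 18|)
= min(2.1700, 5.8300) = 2.1700
Resolvent bound = 1/2.1700 = 0.4608

0.4608


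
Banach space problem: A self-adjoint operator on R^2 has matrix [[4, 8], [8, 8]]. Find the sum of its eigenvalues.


For a self-adjoint (symmetric) matrix, the eigenvalues are real.
The sum of eigenvalues equals the trace of the matrix.
trace = 4 + 8 = 12

12


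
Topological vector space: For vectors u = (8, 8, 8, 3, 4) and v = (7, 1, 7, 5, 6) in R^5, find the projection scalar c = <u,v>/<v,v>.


Computing <u,v> = 8*7 + 8*1 + 8*7 + 3*5 + 4*6 = 159
Computing <v,v> = 7^2 + 1^2 + 7^2 + 5^2 + 6^2 = 160
Projection coefficient = 159/160 = 0.9938

0.9938


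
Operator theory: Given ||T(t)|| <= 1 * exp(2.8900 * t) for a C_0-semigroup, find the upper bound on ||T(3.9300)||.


||T(3.9300)|| <= 1 * exp(2.8900 * 3.9300)
= 1 * exp(11.3577)
= 1 * 85622.2108
= 85622.2108

85622.2108


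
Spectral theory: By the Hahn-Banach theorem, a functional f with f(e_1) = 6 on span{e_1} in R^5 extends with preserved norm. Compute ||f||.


The norm of f is given by ||f|| = sup_{||x||=1} |f(x)|.
On span{e_1}, ||e_1|| = 1, so ||f|| = |f(e_1)| / ||e_1||
= |6| / 1 = 6.0000

6.0000


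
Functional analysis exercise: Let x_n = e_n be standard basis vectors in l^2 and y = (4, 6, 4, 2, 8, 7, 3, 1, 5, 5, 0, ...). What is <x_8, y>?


x_8 = e_8 is the standard basis vector with 1 in position 8.
<x_8, y> = y_8 = 1
As n -> infinity, <x_n, y> -> 0, confirming weak convergence of (x_n) to 0.

1


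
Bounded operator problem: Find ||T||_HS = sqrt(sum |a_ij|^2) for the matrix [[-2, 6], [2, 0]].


The Hilbert-Schmidt norm is sqrt(sum of squares of all entries).
Sum of squares = (-2)^2 + 6^2 + 2^2 + 0^2
= 4 + 36 + 4 + 0 = 44
||T||_HS = sqrt(44) = 6.6332

6.6332


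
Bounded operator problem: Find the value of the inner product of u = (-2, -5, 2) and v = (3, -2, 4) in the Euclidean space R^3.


Computing the standard inner product <u, v> = sum u_i * v_i
= -2*3 + -5*-2 + 2*4
= -6 + 10 + 8
= 12

12


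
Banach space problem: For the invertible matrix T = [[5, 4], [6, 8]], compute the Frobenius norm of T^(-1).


det(T) = 5*8 - 4*6 = 16
T^(-1) = (1/16) * [[8, -4], [-6, 5]] = [[0.5000, -0.2500], [-0.3750, 0.3125]]
||T^(-1)||_F^2 = 0.5000^2 + (-0.2500)^2 + (-0.3750)^2 + 0.3125^2 = 0.5508
||T^(-1)||_F = sqrt(0.5508) = 0.7421

0.7421


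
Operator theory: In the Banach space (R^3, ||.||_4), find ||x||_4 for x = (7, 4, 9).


The l^4 norm = (sum |x_i|^4)^(1/4)
Sum of 4th powers = 2401 + 256 + 6561 = 9218
||x||_4 = (9218)^(1/4) = 9.7985

9.7985


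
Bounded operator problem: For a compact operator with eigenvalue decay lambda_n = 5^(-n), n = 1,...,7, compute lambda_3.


The eigenvalue formula gives lambda_3 = 1/5^3
= 1/125
= 0.0080

0.0080


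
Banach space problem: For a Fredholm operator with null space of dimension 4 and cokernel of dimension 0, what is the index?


The Fredholm index is defined as ind(T) = dim(ker T) - dim(coker T)
= 4 - 0
= 4

4


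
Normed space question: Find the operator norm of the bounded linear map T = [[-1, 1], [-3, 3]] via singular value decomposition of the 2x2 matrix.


A^T A = [[10, -10], [-10, 10]]
trace(A^T A) = 20, det(A^T A) = 0
discriminant = 20^2 - 4*0 = 400
Largest eigenvalue of A^T A = (trace + sqrt(disc))/2 = 20.0000
||T|| = sqrt(20.0000) = 4.4721

4.4721


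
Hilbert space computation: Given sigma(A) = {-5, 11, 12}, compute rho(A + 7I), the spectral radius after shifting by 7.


Spectrum of A + 7I = {2, 18, 19}
Spectral radius = max |lambda| over the shifted spectrum
= max(2, 18, 19) = 19

19


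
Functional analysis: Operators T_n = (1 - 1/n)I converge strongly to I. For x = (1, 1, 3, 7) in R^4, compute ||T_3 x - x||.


T_3 x - x = (1 - 1/3)x - x = -x/3
||x|| = sqrt(60) = 7.7460
||T_3 x - x|| = ||x||/3 = 7.7460/3 = 2.5820

2.5820


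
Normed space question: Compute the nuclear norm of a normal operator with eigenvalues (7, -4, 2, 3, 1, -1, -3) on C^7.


For a normal operator, singular values equal |eigenvalues|.
Trace norm = sum |lambda_i| = 7 + 4 + 2 + 3 + 1 + 1 + 3
= 21

21


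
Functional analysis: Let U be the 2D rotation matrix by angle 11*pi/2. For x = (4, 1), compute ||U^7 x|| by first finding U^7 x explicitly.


U is a rotation by theta = 11*pi/2
U^7 = rotation by 7*theta = 77*pi/2 = 1*pi/2 (mod 2*pi)
cos(1*pi/2) = 0.0000, sin(1*pi/2) = 1.0000
U^7 x = (0.0000 * 4 - 1.0000 * 1, 1.0000 * 4 + 0.0000 * 1)
= (-1.0000, 4.0000)
||U^7 x|| = sqrt((-1.0000)^2 + 4.0000^2) = sqrt(17.0000) = 4.1231

4.1231


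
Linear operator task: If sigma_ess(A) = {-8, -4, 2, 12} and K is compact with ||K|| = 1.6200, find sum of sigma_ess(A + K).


By Weyl's theorem, the essential spectrum is invariant under compact perturbations.
sigma_ess(A + K) = sigma_ess(A) = {-8, -4, 2, 12}
Sum = -8 + -4 + 2 + 12 = 2

2


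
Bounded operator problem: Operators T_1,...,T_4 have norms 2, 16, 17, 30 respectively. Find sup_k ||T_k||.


By the Uniform Boundedness Principle, the supremum of norms is finite.
sup_k ||T_k|| = max(2, 16, 17, 30) = 30

30


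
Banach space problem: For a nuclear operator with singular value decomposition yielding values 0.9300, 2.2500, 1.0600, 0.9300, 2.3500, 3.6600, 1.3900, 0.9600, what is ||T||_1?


The nuclear norm is the sum of all singular values.
||T||_1 = 0.9300 + 2.2500 + 1.0600 + 0.9300 + 2.3500 + 3.6600 + 1.3900 + 0.9600
= 13.5300

13.5300


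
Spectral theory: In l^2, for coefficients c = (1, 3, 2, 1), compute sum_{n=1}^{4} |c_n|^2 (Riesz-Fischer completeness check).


sum |c_n|^2 = 1^2 + 3^2 + 2^2 + 1^2
= 1 + 9 + 4 + 1
= 15

15


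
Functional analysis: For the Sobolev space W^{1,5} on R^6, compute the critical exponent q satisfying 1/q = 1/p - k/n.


Using the Sobolev embedding formula: 1/q = 1/p - k/n
1/q = 1/5 - 1/6 = 1/30
q = 1/(1/30) = 30

30.0000


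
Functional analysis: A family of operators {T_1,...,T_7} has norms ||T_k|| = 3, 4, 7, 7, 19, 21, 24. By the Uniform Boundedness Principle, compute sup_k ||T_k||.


By the Uniform Boundedness Principle, the supremum of norms is finite.
sup_k ||T_k|| = max(3, 4, 7, 7, 19, 21, 24) = 24

24


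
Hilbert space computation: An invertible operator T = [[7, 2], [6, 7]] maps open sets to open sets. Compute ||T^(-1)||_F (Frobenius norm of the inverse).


det(T) = 7*7 - 2*6 = 37
T^(-1) = (1/37) * [[7, -2], [-6, 7]] = [[0.1892, -0.0541], [-0.1622, 0.1892]]
||T^(-1)||_F^2 = 0.1892^2 + (-0.0541)^2 + (-0.1622)^2 + 0.1892^2 = 0.1008
||T^(-1)||_F = sqrt(0.1008) = 0.3175

0.3175


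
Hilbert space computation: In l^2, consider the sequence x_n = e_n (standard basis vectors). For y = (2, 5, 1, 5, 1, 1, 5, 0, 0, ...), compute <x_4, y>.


x_4 = e_4 is the standard basis vector with 1 in position 4.
<x_4, y> = y_4 = 5
As n -> infinity, <x_n, y> -> 0, confirming weak convergence of (x_n) to 0.

5


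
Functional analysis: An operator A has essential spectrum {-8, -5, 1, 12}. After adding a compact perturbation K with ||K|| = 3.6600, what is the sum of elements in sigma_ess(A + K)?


By Weyl's theorem, the essential spectrum is invariant under compact perturbations.
sigma_ess(A + K) = sigma_ess(A) = {-8, -5, 1, 12}
Sum = -8 + -5 + 1 + 12 = 0

0


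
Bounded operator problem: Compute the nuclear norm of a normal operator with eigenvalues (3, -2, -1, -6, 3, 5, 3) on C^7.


For a normal operator, singular values equal |eigenvalues|.
Trace norm = sum |lambda_i| = 3 + 2 + 1 + 6 + 3 + 5 + 3
= 23

23


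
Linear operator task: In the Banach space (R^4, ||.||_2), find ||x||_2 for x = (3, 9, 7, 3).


The l^2 norm = (sum |x_i|^2)^(1/2)
Sum of 2th powers = 9 + 81 + 49 + 9 = 148
||x||_2 = (148)^(1/2) = 12.1655

12.1655


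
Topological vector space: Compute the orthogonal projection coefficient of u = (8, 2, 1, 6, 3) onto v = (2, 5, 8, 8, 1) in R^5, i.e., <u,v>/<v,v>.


Computing <u,v> = 8*2 + 2*5 + 1*8 + 6*8 + 3*1 = 85
Computing <v,v> = 2^2 + 5^2 + 8^2 + 8^2 + 1^2 = 158
Projection coefficient = 85/158 = 0.5380

0.5380


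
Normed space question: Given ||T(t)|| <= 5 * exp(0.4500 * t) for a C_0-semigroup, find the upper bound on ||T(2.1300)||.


||T(2.1300)|| <= 5 * exp(0.4500 * 2.1300)
= 5 * exp(0.9585)
= 5 * 2.6078
= 13.0389

13.0389


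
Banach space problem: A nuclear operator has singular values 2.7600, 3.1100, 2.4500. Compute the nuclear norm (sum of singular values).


The nuclear norm is the sum of all singular values.
||T||_1 = 2.7600 + 3.1100 + 2.4500
= 8.3200

8.3200


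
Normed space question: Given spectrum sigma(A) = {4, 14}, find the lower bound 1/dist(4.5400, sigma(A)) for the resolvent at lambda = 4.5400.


dist(4.5400, {4, 14}) = min(|4.5400 - 4|, |4.5400 - 14|)
= min(0.5400, 9.4600) = 0.5400
Resolvent bound = 1/0.5400 = 1.8519

1.8519


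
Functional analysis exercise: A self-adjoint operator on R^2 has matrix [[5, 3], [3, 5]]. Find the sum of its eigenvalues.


For a self-adjoint (symmetric) matrix, the eigenvalues are real.
The sum of eigenvalues equals the trace of the matrix.
trace = 5 + 5 = 10

10


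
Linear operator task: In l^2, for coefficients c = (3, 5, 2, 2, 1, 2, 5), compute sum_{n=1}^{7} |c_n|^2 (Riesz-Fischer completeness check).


sum |c_n|^2 = 3^2 + 5^2 + 2^2 + 2^2 + 1^2 + 2^2 + 5^2
= 9 + 25 + 4 + 4 + 1 + 4 + 25
= 72

72


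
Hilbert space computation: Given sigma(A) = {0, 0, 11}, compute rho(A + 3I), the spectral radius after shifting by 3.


Spectrum of A + 3I = {3, 3, 14}
Spectral radius = max |lambda| over the shifted spectrum
= max(3, 3, 14) = 14

14


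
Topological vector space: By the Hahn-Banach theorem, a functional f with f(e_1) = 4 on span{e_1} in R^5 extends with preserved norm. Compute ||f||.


The norm of f is given by ||f|| = sup_{||x||=1} |f(x)|.
On span{e_1}, ||e_1|| = 1, so ||f|| = |f(e_1)| / ||e_1||
= |4| / 1 = 4.0000

4.0000


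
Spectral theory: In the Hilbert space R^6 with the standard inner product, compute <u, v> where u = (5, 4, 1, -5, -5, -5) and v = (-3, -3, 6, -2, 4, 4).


Computing the standard inner product <u, v> = sum u_i * v_i
= 5*-3 + 4*-3 + 1*6 + -5*-2 + -5*4 + -5*4
= -15 + -12 + 6 + 10 + -20 + -20
= -51

-51


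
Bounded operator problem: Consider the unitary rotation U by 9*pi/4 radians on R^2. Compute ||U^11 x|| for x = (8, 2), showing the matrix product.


U is a rotation by theta = 9*pi/4
U^11 = rotation by 11*theta = 99*pi/4 = 3*pi/4 (mod 2*pi)
cos(3*pi/4) = -0.7071, sin(3*pi/4) = 0.7071
U^11 x = (-0.7071 * 8 - 0.7071 * 2, 0.7071 * 8 + -0.7071 * 2)
= (-7.0711, 4.2426)
||U^11 x|| = sqrt((-7.0711)^2 + 4.2426^2) = sqrt(68.0000) = 8.2462

8.2462


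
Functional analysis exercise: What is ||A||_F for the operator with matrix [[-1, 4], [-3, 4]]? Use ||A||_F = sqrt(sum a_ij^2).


||A||_F^2 = sum a_ij^2
= (-1)^2 + 4^2 + (-3)^2 + 4^2
= 1 + 16 + 9 + 16 = 42
||A||_F = sqrt(42) = 6.4807

6.4807


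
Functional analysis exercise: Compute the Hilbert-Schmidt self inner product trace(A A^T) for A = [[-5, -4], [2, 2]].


trace(A * A^T) = sum of squares of all entries
= (-5)^2 + (-4)^2 + 2^2 + 2^2
= 25 + 16 + 4 + 4
= 49

49


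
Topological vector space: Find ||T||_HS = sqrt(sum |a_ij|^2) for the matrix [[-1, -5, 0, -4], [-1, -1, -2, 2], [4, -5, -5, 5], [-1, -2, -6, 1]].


The Hilbert-Schmidt norm is sqrt(sum of squares of all entries).
Sum of squares = (-1)^2 + (-5)^2 + 0^2 + (-4)^2 + (-1)^2 + (-1)^2 + (-2)^2 + 2^2 + 4^2 + (-5)^2 + (-5)^2 + 5^2 + (-1)^2 + (-2)^2 + (-6)^2 + 1^2
= 1 + 25 + 0 + 16 + 1 + 1 + 4 + 4 + 16 + 25 + 25 + 25 + 1 + 4 + 36 + 1 = 185
||T||_HS = sqrt(185) = 13.6015

13.6015


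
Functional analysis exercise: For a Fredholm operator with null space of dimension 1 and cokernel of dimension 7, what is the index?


The Fredholm index is defined as ind(T) = dim(ker T) - dim(coker T)
= 1 - 7
= -6

-6


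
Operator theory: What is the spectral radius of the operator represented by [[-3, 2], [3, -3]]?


For a 2x2 matrix, eigenvalues satisfy lambda^2 - (trace)*lambda + det = 0
trace = -3 + -3 = -6
det = -3*-3 - 2*3 = 3
discriminant = (-6)^2 - 4*(3) = 24
spectral radius = max |eigenvalue| = 5.4495

5.4495


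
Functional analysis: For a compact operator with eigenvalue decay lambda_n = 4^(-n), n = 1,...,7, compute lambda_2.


The eigenvalue formula gives lambda_2 = 1/4^2
= 1/16
= 0.0625

0.0625


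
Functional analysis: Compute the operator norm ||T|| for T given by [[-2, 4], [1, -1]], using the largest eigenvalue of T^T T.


A^T A = [[5, -9], [-9, 17]]
trace(A^T A) = 22, det(A^T A) = 4
discriminant = 22^2 - 4*4 = 468
Largest eigenvalue of A^T A = (trace + sqrt(disc))/2 = 21.8167
||T|| = sqrt(21.8167) = 4.6708

4.6708


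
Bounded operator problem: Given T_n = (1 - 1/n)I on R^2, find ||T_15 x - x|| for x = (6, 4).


T_15 x - x = (1 - 1/15)x - x = -x/15
||x|| = sqrt(52) = 7.2111
||T_15 x - x|| = ||x||/15 = 7.2111/15 = 0.4807

0.4807


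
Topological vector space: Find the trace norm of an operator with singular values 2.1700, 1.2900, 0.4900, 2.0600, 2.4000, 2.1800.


The nuclear norm is the sum of all singular values.
||T||_1 = 2.1700 + 1.2900 + 0.4900 + 2.0600 + 2.4000 + 2.1800
= 10.5900

10.5900


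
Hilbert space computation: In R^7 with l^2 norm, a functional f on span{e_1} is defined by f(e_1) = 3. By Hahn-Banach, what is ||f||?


The norm of f is given by ||f|| = sup_{||x||=1} |f(x)|.
On span{e_1}, ||e_1|| = 1, so ||f|| = |f(e_1)| / ||e_1||
= |3| / 1 = 3.0000

3.0000


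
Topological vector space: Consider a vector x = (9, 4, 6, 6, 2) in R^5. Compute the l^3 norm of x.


The l^3 norm = (sum |x_i|^3)^(1/3)
Sum of 3th powers = 729 + 64 + 216 + 216 + 8 = 1233
||x||_3 = (1233)^(1/3) = 10.7231

10.7231


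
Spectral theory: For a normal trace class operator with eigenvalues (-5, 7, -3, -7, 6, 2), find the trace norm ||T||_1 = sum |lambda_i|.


For a normal operator, singular values equal |eigenvalues|.
Trace norm = sum |lambda_i| = 5 + 7 + 3 + 7 + 6 + 2
= 30

30


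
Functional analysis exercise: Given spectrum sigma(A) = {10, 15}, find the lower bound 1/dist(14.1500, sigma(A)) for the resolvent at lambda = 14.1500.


dist(14.1500, {10, 15}) = min(|14.1500 - 10|, |14.1500 - 15|)
= min(4.1500, 0.8500) = 0.8500
Resolvent bound = 1/0.8500 = 1.1765

1.1765


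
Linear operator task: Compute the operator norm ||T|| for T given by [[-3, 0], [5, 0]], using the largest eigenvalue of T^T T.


A^T A = [[34, 0], [0, 0]]
trace(A^T A) = 34, det(A^T A) = 0
discriminant = 34^2 - 4*0 = 1156
Largest eigenvalue of A^T A = (trace + sqrt(disc))/2 = 34.0000
||T|| = sqrt(34.0000) = 5.8310

5.8310


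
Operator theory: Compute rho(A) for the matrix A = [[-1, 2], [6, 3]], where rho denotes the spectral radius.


For a 2x2 matrix, eigenvalues satisfy lambda^2 - (trace)*lambda + det = 0
trace = -1 + 3 = 2
det = -1*3 - 2*6 = -15
discriminant = 2^2 - 4*(-15) = 64
spectral radius = max |eigenvalue| = 5.0000

5.0000


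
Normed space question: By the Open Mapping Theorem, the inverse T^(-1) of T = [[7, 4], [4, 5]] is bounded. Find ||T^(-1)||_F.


det(T) = 7*5 - 4*4 = 19
T^(-1) = (1/19) * [[5, -4], [-4, 7]] = [[0.2632, -0.2105], [-0.2105, 0.3684]]
||T^(-1)||_F^2 = 0.2632^2 + (-0.2105)^2 + (-0.2105)^2 + 0.3684^2 = 0.2936
||T^(-1)||_F = sqrt(0.2936) = 0.5419

0.5419


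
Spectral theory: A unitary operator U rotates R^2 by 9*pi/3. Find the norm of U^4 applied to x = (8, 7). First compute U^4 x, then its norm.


U is a rotation by theta = 9*pi/3
U^4 = rotation by 4*theta = 36*pi/3 = 0*pi/3 (mod 2*pi)
cos(0*pi/3) = 1.0000, sin(0*pi/3) = 0.0000
U^4 x = (1.0000 * 8 - 0.0000 * 7, 0.0000 * 8 + 1.0000 * 7)
= (8.0000, 7.0000)
||U^4 x|| = sqrt(8.0000^2 + 7.0000^2) = sqrt(113.0000) = 10.6301

10.6301


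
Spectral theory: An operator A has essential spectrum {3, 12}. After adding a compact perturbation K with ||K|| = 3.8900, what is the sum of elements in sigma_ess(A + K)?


By Weyl's theorem, the essential spectrum is invariant under compact perturbations.
sigma_ess(A + K) = sigma_ess(A) = {3, 12}
Sum = 3 + 12 = 15

15


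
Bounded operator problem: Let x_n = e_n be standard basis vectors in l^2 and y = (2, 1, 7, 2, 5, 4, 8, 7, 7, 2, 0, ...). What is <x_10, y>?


x_10 = e_10 is the standard basis vector with 1 in position 10.
<x_10, y> = y_10 = 2
As n -> infinity, <x_n, y> -> 0, confirming weak convergence of (x_n) to 0.

2


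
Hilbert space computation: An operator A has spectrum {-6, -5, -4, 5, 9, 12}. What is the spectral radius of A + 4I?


Spectrum of A + 4I = {-2, -1, 0, 9, 13, 16}
Spectral radius = max |lambda| over the shifted spectrum
= max(2, 1, 0, 9, 13, 16) = 16

16


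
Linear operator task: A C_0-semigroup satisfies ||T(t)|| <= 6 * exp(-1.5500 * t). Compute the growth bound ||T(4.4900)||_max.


||T(4.4900)|| <= 6 * exp(-1.5500 * 4.4900)
= 6 * exp(-6.9595)
= 6 * 9.4957e-04
= 0.0057

0.0057


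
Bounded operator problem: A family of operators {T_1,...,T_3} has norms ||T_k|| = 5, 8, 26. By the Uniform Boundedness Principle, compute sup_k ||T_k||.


By the Uniform Boundedness Principle, the supremum of norms is finite.
sup_k ||T_k|| = max(5, 8, 26) = 26

26


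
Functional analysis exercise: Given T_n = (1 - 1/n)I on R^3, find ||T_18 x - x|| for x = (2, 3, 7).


T_18 x - x = (1 - 1/18)x - x = -x/18
||x|| = sqrt(62) = 7.8740
||T_18 x - x|| = ||x||/18 = 7.8740/18 = 0.4374

0.4374


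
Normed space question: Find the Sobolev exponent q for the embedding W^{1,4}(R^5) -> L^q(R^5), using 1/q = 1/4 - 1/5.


Using the Sobolev embedding formula: 1/q = 1/p - k/n
1/q = 1/4 - 1/5 = 1/20
q = 1/(1/20) = 20

20.0000


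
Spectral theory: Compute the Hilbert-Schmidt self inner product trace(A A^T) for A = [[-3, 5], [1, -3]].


trace(A * A^T) = sum of squares of all entries
= (-3)^2 + 5^2 + 1^2 + (-3)^2
= 9 + 25 + 1 + 9
= 44

44


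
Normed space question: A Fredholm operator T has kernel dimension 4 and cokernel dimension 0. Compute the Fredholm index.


The Fredholm index is defined as ind(T) = dim(ker T) - dim(coker T)
= 4 - 0
= 4

4


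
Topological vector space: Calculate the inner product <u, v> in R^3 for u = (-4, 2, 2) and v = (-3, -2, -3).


Computing the standard inner product <u, v> = sum u_i * v_i
= -4*-3 + 2*-2 + 2*-3
= 12 + -4 + -6
= 2

2


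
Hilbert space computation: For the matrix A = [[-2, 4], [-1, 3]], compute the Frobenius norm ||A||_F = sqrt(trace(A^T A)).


||A||_F^2 = sum a_ij^2
= (-2)^2 + 4^2 + (-1)^2 + 3^2
= 4 + 16 + 1 + 9 = 30
||A||_F = sqrt(30) = 5.4772

5.4772


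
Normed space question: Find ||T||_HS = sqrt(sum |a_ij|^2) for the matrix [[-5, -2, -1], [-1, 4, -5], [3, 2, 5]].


The Hilbert-Schmidt norm is sqrt(sum of squares of all entries).
Sum of squares = (-5)^2 + (-2)^2 + (-1)^2 + (-1)^2 + 4^2 + (-5)^2 + 3^2 + 2^2 + 5^2
= 25 + 4 + 1 + 1 + 16 + 25 + 9 + 4 + 25 = 110
||T||_HS = sqrt(110) = 10.4881

10.4881


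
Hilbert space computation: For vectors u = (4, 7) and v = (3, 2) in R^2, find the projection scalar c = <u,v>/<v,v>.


Computing <u,v> = 4*3 + 7*2 = 26
Computing <v,v> = 3^2 + 2^2 = 13
Projection coefficient = 26/13 = 2.0000

2.0000


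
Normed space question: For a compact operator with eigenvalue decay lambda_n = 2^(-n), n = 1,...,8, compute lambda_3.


The eigenvalue formula gives lambda_3 = 1/2^3
= 1/8
= 0.1250

0.1250


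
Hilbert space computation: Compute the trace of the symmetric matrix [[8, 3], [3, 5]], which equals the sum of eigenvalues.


For a self-adjoint (symmetric) matrix, the eigenvalues are real.
The sum of eigenvalues equals the trace of the matrix.
trace = 8 + 5 = 13

13


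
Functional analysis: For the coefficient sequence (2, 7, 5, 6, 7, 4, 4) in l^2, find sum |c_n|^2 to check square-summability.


sum |c_n|^2 = 2^2 + 7^2 + 5^2 + 6^2 + 7^2 + 4^2 + 4^2
= 4 + 49 + 25 + 36 + 49 + 16 + 16
= 195

195


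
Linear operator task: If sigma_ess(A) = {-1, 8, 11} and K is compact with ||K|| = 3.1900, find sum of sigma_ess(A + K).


By Weyl's theorem, the essential spectrum is invariant under compact perturbations.
sigma_ess(A + K) = sigma_ess(A) = {-1, 8, 11}
Sum = -1 + 8 + 11 = 18

18


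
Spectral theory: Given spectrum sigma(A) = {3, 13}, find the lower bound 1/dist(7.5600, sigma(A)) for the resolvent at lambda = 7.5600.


dist(7.5600, {3, 13}) = min(|7.5600 - 3|, |7.5600 - 13|)
= min(4.5600, 5.4400) = 4.5600
Resolvent bound = 1/4.5600 = 0.2193

0.2193


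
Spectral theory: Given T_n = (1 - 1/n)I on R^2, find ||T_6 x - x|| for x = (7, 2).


T_6 x - x = (1 - 1/6)x - x = -x/6
||x|| = sqrt(53) = 7.2801
||T_6 x - x|| = ||x||/6 = 7.2801/6 = 1.2134

1.2134


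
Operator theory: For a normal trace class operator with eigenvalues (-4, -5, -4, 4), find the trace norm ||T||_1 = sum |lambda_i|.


For a normal operator, singular values equal |eigenvalues|.
Trace norm = sum |lambda_i| = 4 + 5 + 4 + 4
= 17

17


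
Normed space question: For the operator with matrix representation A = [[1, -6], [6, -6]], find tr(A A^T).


trace(A * A^T) = sum of squares of all entries
= 1^2 + (-6)^2 + 6^2 + (-6)^2
= 1 + 36 + 36 + 36
= 109

109


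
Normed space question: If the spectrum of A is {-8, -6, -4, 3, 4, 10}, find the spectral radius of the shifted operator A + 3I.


Spectrum of A + 3I = {-5, -3, -1, 6, 7, 13}
Spectral radius = max |lambda| over the shifted spectrum
= max(5, 3, 1, 6, 7, 13) = 13

13


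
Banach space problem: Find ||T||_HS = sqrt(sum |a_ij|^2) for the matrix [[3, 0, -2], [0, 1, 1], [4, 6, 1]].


The Hilbert-Schmidt norm is sqrt(sum of squares of all entries).
Sum of squares = 3^2 + 0^2 + (-2)^2 + 0^2 + 1^2 + 1^2 + 4^2 + 6^2 + 1^2
= 9 + 0 + 4 + 0 + 1 + 1 + 16 + 36 + 1 = 68
||T||_HS = sqrt(68) = 8.2462

8.2462


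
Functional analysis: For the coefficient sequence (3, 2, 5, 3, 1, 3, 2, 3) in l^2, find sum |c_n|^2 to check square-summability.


sum |c_n|^2 = 3^2 + 2^2 + 5^2 + 3^2 + 1^2 + 3^2 + 2^2 + 3^2
= 9 + 4 + 25 + 9 + 1 + 9 + 4 + 9
= 70

70


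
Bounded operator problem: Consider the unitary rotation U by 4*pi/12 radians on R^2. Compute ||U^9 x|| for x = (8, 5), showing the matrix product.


U is a rotation by theta = 4*pi/12
U^9 = rotation by 9*theta = 36*pi/12 = 12*pi/12 (mod 2*pi)
cos(12*pi/12) = -1.0000, sin(12*pi/12) = 0.0000
U^9 x = (-1.0000 * 8 - 0.0000 * 5, 0.0000 * 8 + -1.0000 * 5)
= (-8.0000, -5.0000)
||U^9 x|| = sqrt((-8.0000)^2 + (-5.0000)^2) = sqrt(89.0000) = 9.4340

9.4340


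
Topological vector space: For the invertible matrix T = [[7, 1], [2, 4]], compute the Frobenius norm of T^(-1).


det(T) = 7*4 - 1*2 = 26
T^(-1) = (1/26) * [[4, -1], [-2, 7]] = [[0.1538, -0.0385], [-0.0769, 0.2692]]
||T^(-1)||_F^2 = 0.1538^2 + (-0.0385)^2 + (-0.0769)^2 + 0.2692^2 = 0.1036
||T^(-1)||_F = sqrt(0.1036) = 0.3218

0.3218


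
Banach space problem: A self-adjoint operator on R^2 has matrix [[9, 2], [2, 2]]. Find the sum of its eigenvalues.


For a self-adjoint (symmetric) matrix, the eigenvalues are real.
The sum of eigenvalues equals the trace of the matrix.
trace = 9 + 2 = 11

11


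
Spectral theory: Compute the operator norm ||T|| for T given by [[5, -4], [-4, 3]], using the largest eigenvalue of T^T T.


A^T A = [[41, -32], [-32, 25]]
trace(A^T A) = 66, det(A^T A) = 1
discriminant = 66^2 - 4*1 = 4352
Largest eigenvalue of A^T A = (trace + sqrt(disc))/2 = 65.9848
||T|| = sqrt(65.9848) = 8.1231

8.1231


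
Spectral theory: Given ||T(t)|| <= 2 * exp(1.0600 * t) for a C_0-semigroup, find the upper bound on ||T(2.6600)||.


||T(2.6600)|| <= 2 * exp(1.0600 * 2.6600)
= 2 * exp(2.8196)
= 2 * 16.7701
= 33.5403

33.5403


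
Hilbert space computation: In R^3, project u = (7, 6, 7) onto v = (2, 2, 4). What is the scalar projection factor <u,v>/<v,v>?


Computing <u,v> = 7*2 + 6*2 + 7*4 = 54
Computing <v,v> = 2^2 + 2^2 + 4^2 = 24
Projection coefficient = 54/24 = 2.2500

2.2500


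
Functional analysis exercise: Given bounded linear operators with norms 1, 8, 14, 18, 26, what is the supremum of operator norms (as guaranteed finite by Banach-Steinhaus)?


By the Uniform Boundedness Principle, the supremum of norms is finite.
sup_k ||T_k|| = max(1, 8, 14, 18, 26) = 26

26


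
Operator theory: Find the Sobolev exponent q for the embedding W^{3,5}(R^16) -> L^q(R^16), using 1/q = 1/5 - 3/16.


Using the Sobolev embedding formula: 1/q = 1/p - k/n
1/q = 1/5 - 3/16 = 1/80
q = 1/(1/80) = 80

80.0000


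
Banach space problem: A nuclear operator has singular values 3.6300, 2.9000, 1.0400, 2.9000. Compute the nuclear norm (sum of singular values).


The nuclear norm is the sum of all singular values.
||T||_1 = 3.6300 + 2.9000 + 1.0400 + 2.9000
= 10.4700

10.4700


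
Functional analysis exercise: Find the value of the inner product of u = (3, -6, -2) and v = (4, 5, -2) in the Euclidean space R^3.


Computing the standard inner product <u, v> = sum u_i * v_i
= 3*4 + -6*5 + -2*-2
= 12 + -30 + 4
= -14

-14


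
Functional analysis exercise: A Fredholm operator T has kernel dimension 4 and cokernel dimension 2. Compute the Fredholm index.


The Fredholm index is defined as ind(T) = dim(ker T) - dim(coker T)
= 4 - 2
= 2

2


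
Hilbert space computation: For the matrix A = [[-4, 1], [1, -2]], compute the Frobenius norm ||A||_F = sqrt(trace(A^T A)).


||A||_F^2 = sum a_ij^2
= (-4)^2 + 1^2 + 1^2 + (-2)^2
= 16 + 1 + 1 + 4 = 22
||A||_F = sqrt(22) = 4.6904

4.6904


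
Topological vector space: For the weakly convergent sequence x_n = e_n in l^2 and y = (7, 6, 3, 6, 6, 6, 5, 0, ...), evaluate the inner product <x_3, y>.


x_3 = e_3 is the standard basis vector with 1 in position 3.
<x_3, y> = y_3 = 3
As n -> infinity, <x_n, y> -> 0, confirming weak convergence of (x_n) to 0.

3


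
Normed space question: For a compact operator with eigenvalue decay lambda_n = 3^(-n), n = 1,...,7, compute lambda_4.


The eigenvalue formula gives lambda_4 = 1/3^4
= 1/81
= 0.0123

0.0123


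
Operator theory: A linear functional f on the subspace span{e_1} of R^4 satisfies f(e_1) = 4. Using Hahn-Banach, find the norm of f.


The norm of f is given by ||f|| = sup_{||x||=1} |f(x)|.
On span{e_1}, ||e_1|| = 1, so ||f|| = |f(e_1)| / ||e_1||
= |4| / 1 = 4.0000

4.0000


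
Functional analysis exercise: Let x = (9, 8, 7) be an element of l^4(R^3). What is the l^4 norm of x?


The l^4 norm = (sum |x_i|^4)^(1/4)
Sum of 4th powers = 6561 + 4096 + 2401 = 13058
||x||_4 = (13058)^(1/4) = 10.6898

10.6898


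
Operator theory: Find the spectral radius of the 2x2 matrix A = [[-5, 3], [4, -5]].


For a 2x2 matrix, eigenvalues satisfy lambda^2 - (trace)*lambda + det = 0
trace = -5 + -5 = -10
det = -5*-5 - 3*4 = 13
discriminant = (-10)^2 - 4*(13) = 48
spectral radius = max |eigenvalue| = 8.4641

8.4641


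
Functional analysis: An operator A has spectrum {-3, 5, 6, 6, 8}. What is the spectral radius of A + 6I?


Spectrum of A + 6I = {3, 11, 12, 12, 14}
Spectral radius = max |lambda| over the shifted spectrum
= max(3, 11, 12, 12, 14) = 14

14


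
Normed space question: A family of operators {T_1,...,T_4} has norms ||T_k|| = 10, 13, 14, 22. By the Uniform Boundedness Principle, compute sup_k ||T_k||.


By the Uniform Boundedness Principle, the supremum of norms is finite.
sup_k ||T_k|| = max(10, 13, 14, 22) = 22

22


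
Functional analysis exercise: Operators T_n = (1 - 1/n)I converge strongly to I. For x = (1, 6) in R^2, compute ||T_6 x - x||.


T_6 x - x = (1 - 1/6)x - x = -x/6
||x|| = sqrt(37) = 6.0828
||T_6 x - x|| = ||x||/6 = 6.0828/6 = 1.0138

1.0138


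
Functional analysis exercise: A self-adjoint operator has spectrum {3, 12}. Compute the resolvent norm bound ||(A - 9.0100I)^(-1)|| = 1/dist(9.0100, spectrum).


dist(9.0100, {3, 12}) = min(|9.0100 - 3|, |9.0100 - 12|)
= min(6.0100, 2.9900) = 2.9900
Resolvent bound = 1/2.9900 = 0.3344

0.3344


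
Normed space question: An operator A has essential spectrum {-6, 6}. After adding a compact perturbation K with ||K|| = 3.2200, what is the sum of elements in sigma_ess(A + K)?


By Weyl's theorem, the essential spectrum is invariant under compact perturbations.
sigma_ess(A + K) = sigma_ess(A) = {-6, 6}
Sum = -6 + 6 = 0

0


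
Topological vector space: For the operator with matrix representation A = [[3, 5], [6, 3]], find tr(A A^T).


trace(A * A^T) = sum of squares of all entries
= 3^2 + 5^2 + 6^2 + 3^2
= 9 + 25 + 36 + 9
= 79

79


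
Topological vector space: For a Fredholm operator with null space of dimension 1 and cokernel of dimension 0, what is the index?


The Fredholm index is defined as ind(T) = dim(ker T) - dim(coker T)
= 1 - 0
= 1

1


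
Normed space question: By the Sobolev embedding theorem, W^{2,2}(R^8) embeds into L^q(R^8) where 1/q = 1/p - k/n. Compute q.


Using the Sobolev embedding formula: 1/q = 1/p - k/n
1/q = 1/2 - 2/8 = 1/4
q = 1/(1/4) = 4

4.0000


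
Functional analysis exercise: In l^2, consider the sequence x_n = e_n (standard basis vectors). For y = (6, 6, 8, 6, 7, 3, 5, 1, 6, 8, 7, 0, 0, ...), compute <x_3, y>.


x_3 = e_3 is the standard basis vector with 1 in position 3.
<x_3, y> = y_3 = 8
As n -> infinity, <x_n, y> -> 0, confirming weak convergence of (x_n) to 0.

8


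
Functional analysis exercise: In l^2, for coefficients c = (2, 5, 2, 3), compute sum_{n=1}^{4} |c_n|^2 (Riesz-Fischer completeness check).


sum |c_n|^2 = 2^2 + 5^2 + 2^2 + 3^2
= 4 + 25 + 4 + 9
= 42

42


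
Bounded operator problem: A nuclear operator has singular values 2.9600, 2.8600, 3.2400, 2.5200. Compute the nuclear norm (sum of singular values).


The nuclear norm is the sum of all singular values.
||T||_1 = 2.9600 + 2.8600 + 3.2400 + 2.5200
= 11.5800

11.5800


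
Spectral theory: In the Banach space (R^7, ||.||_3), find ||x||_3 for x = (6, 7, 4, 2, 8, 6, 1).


The l^3 norm = (sum |x_i|^3)^(1/3)
Sum of 3th powers = 216 + 343 + 64 + 8 + 512 + 216 + 1 = 1360
||x||_3 = (1360)^(1/3) = 11.0793

11.0793


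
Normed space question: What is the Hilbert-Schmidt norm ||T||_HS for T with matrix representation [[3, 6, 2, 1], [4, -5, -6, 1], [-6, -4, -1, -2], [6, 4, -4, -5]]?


The Hilbert-Schmidt norm is sqrt(sum of squares of all entries).
Sum of squares = 3^2 + 6^2 + 2^2 + 1^2 + 4^2 + (-5)^2 + (-6)^2 + 1^2 + (-6)^2 + (-4)^2 + (-1)^2 + (-2)^2 + 6^2 + 4^2 + (-4)^2 + (-5)^2
= 9 + 36 + 4 + 1 + 16 + 25 + 36 + 1 + 36 + 16 + 1 + 4 + 36 + 16 + 16 + 25 = 278
||T||_HS = sqrt(278) = 16.6733

16.6733


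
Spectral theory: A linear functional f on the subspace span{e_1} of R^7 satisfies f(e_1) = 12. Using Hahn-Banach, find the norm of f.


The norm of f is given by ||f|| = sup_{||x||=1} |f(x)|.
On span{e_1}, ||e_1|| = 1, so ||f|| = |f(e_1)| / ||e_1||
= |12| / 1 = 12.0000

12.0000


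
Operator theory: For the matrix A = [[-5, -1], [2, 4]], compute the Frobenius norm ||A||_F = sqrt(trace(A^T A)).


||A||_F^2 = sum a_ij^2
= (-5)^2 + (-1)^2 + 2^2 + 4^2
= 25 + 1 + 4 + 16 = 46
||A||_F = sqrt(46) = 6.7823

6.7823


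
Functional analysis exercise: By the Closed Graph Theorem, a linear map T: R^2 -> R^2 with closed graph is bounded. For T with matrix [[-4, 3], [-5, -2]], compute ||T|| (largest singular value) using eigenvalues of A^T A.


A^T A = [[41, -2], [-2, 13]]
trace(A^T A) = 54, det(A^T A) = 529
discriminant = 54^2 - 4*529 = 800
Largest eigenvalue of A^T A = (trace + sqrt(disc))/2 = 41.1421
||T|| = sqrt(41.1421) = 6.4142

6.4142
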